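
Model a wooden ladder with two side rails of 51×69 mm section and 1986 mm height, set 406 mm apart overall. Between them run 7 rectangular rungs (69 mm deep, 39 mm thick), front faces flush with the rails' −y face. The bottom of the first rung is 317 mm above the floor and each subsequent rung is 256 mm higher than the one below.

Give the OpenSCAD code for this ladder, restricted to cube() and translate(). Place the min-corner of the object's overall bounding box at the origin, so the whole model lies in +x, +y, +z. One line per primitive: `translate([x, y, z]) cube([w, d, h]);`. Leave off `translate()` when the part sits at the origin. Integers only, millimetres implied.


cube([51, 69, 1986]);
translate([355, 0, 0]) cube([51, 69, 1986]);
translate([51, 0, 317]) cube([304, 69, 39]);
translate([51, 0, 573]) cube([304, 69, 39]);
translate([51, 0, 829]) cube([304, 69, 39]);
translate([51, 0, 1085]) cube([304, 69, 39]);
translate([51, 0, 1341]) cube([304, 69, 39]);
translate([51, 0, 1597]) cube([304, 69, 39]);
translate([51, 0, 1853]) cube([304, 69, 39]);


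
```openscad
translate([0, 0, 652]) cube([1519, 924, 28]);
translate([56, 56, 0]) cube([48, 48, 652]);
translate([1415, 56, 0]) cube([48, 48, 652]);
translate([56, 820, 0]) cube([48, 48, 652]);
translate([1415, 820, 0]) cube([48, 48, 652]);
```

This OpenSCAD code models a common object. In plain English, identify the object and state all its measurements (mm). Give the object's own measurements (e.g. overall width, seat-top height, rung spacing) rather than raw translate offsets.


A table: top 1519 mm (x) × 924 mm (y), 28 mm thick, upper face at z = 680 mm, on four 48×48 mm square legs, each inset 56 mm from the nearest pair of top edges from z = 0 to the bottom of the top.


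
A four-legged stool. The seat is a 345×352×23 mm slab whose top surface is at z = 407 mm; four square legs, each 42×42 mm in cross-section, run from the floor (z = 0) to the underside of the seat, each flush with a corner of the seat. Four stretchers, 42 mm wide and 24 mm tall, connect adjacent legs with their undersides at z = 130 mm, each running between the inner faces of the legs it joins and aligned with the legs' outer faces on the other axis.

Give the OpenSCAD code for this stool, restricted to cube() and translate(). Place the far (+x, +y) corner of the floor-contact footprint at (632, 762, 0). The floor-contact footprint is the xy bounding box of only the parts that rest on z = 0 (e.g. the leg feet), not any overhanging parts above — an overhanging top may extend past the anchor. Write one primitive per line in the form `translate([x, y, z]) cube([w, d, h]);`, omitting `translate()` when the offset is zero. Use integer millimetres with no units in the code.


// leg_h = 407 - 23 = 384
// stretcher span = 345 - 2*42 = 261
translate([287, 410, 384]) cube([345, 352, 23]);
translate([287, 410, 0]) cube([42, 42, 384]);
translate([590, 410, 0]) cube([42, 42, 384]);
translate([287, 720, 0]) cube([42, 42, 384]);
translate([590, 720, 0]) cube([42, 42, 384]);
translate([329, 410, 130]) cube([261, 42, 24]);
translate([329, 720, 130]) cube([261, 42, 24]);
translate([287, 452, 130]) cube([42, 268, 24]);
translate([590, 452, 130]) cube([42, 268, 24]);


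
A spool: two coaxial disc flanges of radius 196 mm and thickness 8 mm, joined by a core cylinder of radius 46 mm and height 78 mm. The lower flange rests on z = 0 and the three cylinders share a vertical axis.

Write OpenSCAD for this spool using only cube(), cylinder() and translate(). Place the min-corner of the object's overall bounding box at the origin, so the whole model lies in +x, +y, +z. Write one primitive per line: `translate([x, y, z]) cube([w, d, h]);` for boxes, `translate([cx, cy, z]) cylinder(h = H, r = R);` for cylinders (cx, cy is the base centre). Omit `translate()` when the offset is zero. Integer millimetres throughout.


translate([196, 196, 0]) cylinder(h = 8, r = 196);
translate([196, 196, 8]) cylinder(h = 78, r = 46);
translate([196, 196, 86]) cylinder(h = 8, r = 196);


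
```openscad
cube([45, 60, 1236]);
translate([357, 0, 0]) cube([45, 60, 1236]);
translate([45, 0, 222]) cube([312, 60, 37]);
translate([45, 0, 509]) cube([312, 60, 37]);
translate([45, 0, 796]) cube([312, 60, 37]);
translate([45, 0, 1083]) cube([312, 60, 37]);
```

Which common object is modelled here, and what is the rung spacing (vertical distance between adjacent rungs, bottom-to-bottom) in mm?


A ladder. The rung spacing is 287 mm.

Two tall 45×60 posts with 4 short bars between them — a ladder. Adjacent rungs sit at z = 222 and z = 509, so the spacing is 509 − 222 = 287 mm.


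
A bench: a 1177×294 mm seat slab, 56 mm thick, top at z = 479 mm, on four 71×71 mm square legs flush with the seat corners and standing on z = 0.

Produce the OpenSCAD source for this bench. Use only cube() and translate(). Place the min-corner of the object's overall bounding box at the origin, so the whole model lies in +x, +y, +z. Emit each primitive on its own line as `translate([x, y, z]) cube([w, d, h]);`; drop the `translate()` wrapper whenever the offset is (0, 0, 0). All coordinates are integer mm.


translate([0, 0, 423]) cube([1177, 294, 56]);
cube([71, 71, 423]);
translate([0, 223, 0]) cube([71, 71, 423]);
translate([1106, 0, 0]) cube([71, 71, 423]);
translate([1106, 223, 0]) cube([71, 71, 423]);


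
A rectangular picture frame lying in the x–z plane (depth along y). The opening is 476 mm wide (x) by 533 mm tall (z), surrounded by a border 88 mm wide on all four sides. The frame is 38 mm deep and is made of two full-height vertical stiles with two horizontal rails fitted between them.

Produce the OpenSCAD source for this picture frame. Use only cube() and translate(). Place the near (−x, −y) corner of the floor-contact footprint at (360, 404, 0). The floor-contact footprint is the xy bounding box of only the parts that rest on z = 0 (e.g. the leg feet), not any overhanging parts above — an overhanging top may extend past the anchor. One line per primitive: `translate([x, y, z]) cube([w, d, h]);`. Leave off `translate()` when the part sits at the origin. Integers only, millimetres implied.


translate([360, 404, 0]) cube([88, 38, 709]);
translate([924, 404, 0]) cube([88, 38, 709]);
translate([448, 404, 0]) cube([476, 38, 88]);
translate([448, 404, 621]) cube([476, 38, 88]);


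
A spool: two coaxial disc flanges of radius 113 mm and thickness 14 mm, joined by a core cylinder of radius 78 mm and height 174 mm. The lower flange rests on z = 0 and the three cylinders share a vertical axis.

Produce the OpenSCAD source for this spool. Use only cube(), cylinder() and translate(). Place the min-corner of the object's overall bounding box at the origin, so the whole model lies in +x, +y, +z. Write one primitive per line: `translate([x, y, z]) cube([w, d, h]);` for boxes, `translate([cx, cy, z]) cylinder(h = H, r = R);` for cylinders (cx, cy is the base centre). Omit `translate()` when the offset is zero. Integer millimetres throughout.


translate([113, 113, 0]) cylinder(h = 14, r = 113);
translate([113, 113, 14]) cylinder(h = 174, r = 78);
translate([113, 113, 188]) cylinder(h = 14, r = 113);


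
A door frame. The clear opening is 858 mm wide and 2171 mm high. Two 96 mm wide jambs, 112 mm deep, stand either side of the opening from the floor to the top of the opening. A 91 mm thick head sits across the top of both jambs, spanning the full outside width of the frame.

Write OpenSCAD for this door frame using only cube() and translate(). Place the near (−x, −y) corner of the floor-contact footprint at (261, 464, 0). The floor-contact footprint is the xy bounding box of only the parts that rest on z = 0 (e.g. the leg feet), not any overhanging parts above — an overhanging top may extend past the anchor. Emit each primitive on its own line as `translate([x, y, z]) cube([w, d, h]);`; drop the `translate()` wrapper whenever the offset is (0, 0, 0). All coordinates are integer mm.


translate([261, 464, 0]) cube([96, 112, 2171]);
translate([1215, 464, 0]) cube([96, 112, 2171]);
translate([261, 464, 2171]) cube([1050, 112, 91]);


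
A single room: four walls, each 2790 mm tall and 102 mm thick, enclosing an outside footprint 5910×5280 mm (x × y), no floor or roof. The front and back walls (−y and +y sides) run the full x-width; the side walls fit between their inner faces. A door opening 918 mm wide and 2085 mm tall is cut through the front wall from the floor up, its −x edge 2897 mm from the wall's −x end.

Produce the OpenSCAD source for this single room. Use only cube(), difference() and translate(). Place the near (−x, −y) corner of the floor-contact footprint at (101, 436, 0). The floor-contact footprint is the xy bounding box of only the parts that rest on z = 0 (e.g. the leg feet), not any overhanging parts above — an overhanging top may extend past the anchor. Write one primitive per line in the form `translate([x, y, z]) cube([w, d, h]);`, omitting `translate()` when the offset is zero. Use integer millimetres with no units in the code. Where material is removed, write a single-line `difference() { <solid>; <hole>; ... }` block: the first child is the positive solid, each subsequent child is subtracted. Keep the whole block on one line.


difference() { translate([101, 436, 0]) cube([5910, 102, 2790]); translate([2998, 436, 0]) cube([918, 102, 2085]); }
translate([101, 5614, 0]) cube([5910, 102, 2790]);
translate([101, 538, 0]) cube([102, 5076, 2790]);
translate([5909, 538, 0]) cube([102, 5076, 2790]);


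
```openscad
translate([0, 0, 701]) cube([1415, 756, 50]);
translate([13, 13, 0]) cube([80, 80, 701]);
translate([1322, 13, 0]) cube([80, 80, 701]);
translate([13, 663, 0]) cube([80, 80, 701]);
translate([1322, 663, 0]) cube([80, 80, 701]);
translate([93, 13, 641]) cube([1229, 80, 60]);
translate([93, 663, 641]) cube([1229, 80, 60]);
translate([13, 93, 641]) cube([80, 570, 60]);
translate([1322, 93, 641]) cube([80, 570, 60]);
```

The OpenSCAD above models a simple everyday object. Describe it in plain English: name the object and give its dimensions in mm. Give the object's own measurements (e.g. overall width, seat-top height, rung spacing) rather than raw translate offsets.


A rectangular dining table. The top is 1415×756×50 mm with its upper surface at z = 751 mm. It stands on four 80×80 mm square legs, each inset 13 mm from the nearest pair of top edges, running from the floor to the underside of the top. Four apron rails, 80 mm thick and 60 mm tall, run between adjacent legs with their top edges flush with the underside of the top and their outer faces flush with the legs' outer faces.


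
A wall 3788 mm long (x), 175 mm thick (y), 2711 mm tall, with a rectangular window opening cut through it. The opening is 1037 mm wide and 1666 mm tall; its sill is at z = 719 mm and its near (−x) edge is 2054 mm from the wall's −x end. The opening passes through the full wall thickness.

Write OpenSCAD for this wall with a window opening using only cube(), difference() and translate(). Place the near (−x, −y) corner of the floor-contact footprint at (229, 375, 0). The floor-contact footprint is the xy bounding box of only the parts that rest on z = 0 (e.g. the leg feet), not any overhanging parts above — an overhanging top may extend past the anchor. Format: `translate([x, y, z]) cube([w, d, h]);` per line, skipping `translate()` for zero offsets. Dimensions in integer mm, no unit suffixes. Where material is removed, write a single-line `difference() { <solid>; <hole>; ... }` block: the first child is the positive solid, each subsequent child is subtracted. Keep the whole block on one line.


difference() { translate([229, 375, 0]) cube([3788, 175, 2711]); translate([2283, 375, 719]) cube([1037, 175, 1666]); }


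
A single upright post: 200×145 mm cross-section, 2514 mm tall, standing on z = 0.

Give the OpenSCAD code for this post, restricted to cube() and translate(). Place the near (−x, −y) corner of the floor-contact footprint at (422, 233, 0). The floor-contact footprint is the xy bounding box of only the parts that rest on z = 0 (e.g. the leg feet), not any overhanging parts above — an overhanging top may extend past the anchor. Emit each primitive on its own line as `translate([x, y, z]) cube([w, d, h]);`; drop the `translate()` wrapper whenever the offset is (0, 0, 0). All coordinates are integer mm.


translate([422, 233, 0]) cube([200, 145, 2514]);


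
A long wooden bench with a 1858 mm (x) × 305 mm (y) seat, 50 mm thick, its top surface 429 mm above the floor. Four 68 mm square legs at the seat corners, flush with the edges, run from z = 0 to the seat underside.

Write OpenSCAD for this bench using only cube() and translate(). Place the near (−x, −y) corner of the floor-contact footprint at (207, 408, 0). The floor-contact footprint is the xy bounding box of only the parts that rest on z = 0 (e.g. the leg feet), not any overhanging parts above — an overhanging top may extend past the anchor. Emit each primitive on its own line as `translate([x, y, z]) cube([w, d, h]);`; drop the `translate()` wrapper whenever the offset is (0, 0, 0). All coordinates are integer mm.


translate([207, 408, 379]) cube([1858, 305, 50]);
translate([207, 408, 0]) cube([68, 68, 379]);
translate([207, 645, 0]) cube([68, 68, 379]);
translate([1997, 408, 0]) cube([68, 68, 379]);
translate([1997, 645, 0]) cube([68, 68, 379]);


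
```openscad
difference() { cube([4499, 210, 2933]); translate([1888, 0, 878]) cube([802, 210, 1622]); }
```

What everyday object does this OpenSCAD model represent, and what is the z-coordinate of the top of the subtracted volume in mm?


A wall with a window opening. The window head height is 2500 mm.

A wall with a rectangular opening subtracted — a window. Sill at z = 878, opening 1622 mm tall, so the head is at 878 + 1622 = 2500 mm.


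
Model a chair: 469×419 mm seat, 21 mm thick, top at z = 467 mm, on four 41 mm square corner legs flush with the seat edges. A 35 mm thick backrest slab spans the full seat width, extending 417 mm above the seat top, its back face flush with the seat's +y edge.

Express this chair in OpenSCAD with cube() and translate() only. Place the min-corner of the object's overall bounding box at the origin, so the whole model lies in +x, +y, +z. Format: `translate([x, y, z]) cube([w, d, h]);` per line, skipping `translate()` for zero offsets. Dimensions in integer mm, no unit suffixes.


// leg_h = 467 - 21 = 446
translate([0, 0, 446]) cube([469, 419, 21]);
cube([41, 41, 446]);
translate([428, 0, 0]) cube([41, 41, 446]);
translate([0, 378, 0]) cube([41, 41, 446]);
translate([428, 378, 0]) cube([41, 41, 446]);
translate([0, 384, 467]) cube([469, 35, 417]);


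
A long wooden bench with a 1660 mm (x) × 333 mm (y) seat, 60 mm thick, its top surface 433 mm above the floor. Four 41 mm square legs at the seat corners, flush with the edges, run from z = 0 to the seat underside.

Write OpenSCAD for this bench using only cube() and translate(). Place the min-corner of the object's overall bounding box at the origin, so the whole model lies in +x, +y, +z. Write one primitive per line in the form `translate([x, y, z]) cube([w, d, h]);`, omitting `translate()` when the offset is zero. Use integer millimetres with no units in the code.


translate([0, 0, 373]) cube([1660, 333, 60]);
cube([41, 41, 373]);
translate([0, 292, 0]) cube([41, 41, 373]);
translate([1619, 0, 0]) cube([41, 41, 373]);
translate([1619, 292, 0]) cube([41, 41, 373]);


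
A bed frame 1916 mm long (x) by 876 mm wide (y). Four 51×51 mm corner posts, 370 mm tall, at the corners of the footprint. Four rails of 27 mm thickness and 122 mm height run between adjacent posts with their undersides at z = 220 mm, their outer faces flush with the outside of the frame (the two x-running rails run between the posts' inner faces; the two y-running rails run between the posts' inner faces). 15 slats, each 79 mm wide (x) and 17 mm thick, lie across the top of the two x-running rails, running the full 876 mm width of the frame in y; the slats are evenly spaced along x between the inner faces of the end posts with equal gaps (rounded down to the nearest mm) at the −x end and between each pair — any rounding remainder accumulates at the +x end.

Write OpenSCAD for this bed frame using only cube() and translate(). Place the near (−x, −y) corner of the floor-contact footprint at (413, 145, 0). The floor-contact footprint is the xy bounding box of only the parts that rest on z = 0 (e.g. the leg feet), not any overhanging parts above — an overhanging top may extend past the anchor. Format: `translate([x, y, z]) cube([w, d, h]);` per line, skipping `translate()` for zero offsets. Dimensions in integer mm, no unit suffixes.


translate([413, 145, 0]) cube([51, 51, 370]);
translate([413, 970, 0]) cube([51, 51, 370]);
translate([2278, 145, 0]) cube([51, 51, 370]);
translate([2278, 970, 0]) cube([51, 51, 370]);
translate([464, 145, 220]) cube([1814, 27, 122]);
translate([464, 994, 220]) cube([1814, 27, 122]);
translate([413, 196, 220]) cube([27, 774, 122]);
translate([2302, 196, 220]) cube([27, 774, 122]);
translate([503, 145, 342]) cube([79, 876, 17]);
translate([621, 145, 342]) cube([79, 876, 17]);
translate([739, 145, 342]) cube([79, 876, 17]);
translate([857, 145, 342]) cube([79, 876, 17]);
translate([975, 145, 342]) cube([79, 876, 17]);
translate([1093, 145, 342]) cube([79, 876, 17]);
translate([1211, 145, 342]) cube([79, 876, 17]);
translate([1329, 145, 342]) cube([79, 876, 17]);
translate([1447, 145, 342]) cube([79, 876, 17]);
translate([1565, 145, 342]) cube([79, 876, 17]);
translate([1683, 145, 342]) cube([79, 876, 17]);
translate([1801, 145, 342]) cube([79, 876, 17]);
translate([1919, 145, 342]) cube([79, 876, 17]);
translate([2037, 145, 342]) cube([79, 876, 17]);
translate([2155, 145, 342]) cube([79, 876, 17]);


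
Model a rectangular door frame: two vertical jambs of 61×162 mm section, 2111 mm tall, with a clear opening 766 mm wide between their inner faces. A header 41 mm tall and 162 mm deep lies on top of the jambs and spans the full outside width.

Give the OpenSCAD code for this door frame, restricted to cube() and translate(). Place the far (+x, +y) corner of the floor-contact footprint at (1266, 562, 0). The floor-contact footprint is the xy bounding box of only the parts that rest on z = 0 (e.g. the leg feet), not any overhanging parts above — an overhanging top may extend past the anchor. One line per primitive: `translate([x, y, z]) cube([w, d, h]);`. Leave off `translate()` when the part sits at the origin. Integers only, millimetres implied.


translate([378, 400, 0]) cube([61, 162, 2111]);
translate([1205, 400, 0]) cube([61, 162, 2111]);
translate([378, 400, 2111]) cube([888, 162, 41]);


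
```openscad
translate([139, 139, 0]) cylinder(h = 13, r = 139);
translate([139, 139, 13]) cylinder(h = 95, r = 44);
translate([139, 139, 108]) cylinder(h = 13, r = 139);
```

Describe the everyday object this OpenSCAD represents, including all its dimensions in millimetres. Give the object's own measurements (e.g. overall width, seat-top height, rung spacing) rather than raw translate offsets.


A spool: two coaxial disc flanges of radius 139 mm and thickness 13 mm, joined by a core cylinder of radius 44 mm and height 95 mm. The lower flange rests on z = 0 and the three cylinders share a vertical axis.


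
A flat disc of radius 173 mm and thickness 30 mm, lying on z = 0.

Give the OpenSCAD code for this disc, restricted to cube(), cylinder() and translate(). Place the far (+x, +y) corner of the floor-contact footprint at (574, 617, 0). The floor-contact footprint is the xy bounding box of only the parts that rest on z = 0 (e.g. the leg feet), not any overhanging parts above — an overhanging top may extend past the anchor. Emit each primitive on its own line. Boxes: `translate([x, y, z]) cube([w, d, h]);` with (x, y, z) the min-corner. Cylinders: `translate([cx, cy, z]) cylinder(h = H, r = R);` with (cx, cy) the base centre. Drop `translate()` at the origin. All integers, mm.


translate([401, 444, 0]) cylinder(h = 30, r = 173);


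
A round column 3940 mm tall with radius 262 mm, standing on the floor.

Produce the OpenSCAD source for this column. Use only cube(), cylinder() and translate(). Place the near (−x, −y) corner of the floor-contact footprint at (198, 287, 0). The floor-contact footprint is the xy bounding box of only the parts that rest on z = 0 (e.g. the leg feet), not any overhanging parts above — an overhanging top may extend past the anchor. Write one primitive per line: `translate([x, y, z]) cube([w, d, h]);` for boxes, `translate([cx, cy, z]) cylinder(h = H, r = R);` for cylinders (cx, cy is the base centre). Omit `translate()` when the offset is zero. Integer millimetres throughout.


translate([460, 549, 0]) cylinder(h = 3940, r = 262);


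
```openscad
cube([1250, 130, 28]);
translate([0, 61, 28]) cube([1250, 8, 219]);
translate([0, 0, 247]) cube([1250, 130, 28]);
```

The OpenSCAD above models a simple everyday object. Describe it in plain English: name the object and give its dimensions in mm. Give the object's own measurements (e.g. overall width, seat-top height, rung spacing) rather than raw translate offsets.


An I-beam lying along x, 1250 mm long. Overall section height 275 mm. Two flanges 130 mm wide (y) and 28 mm thick, one on the floor and one at the top; a web 8 mm thick runs between them, centred on the flange width.


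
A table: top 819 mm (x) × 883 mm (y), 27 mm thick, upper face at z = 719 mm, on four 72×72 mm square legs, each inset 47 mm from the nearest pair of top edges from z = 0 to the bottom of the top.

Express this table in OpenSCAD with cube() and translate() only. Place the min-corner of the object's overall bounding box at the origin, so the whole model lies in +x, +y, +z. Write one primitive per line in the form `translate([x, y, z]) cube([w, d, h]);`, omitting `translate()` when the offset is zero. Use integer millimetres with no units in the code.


translate([0, 0, 692]) cube([819, 883, 27]);
translate([47, 47, 0]) cube([72, 72, 692]);
translate([700, 47, 0]) cube([72, 72, 692]);
translate([47, 764, 0]) cube([72, 72, 692]);
translate([700, 764, 0]) cube([72, 72, 692]);


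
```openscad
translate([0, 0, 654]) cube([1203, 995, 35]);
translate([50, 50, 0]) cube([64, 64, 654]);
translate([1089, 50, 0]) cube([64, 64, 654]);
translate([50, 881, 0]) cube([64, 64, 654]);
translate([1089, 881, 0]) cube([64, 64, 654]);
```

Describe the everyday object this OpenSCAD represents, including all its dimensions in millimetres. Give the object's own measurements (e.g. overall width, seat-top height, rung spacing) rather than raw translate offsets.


A table: top 1203 mm (x) × 995 mm (y), 35 mm thick, upper face at z = 689 mm, on four 64×64 mm square legs, each inset 50 mm from the nearest pair of top edges from z = 0 to the bottom of the top.


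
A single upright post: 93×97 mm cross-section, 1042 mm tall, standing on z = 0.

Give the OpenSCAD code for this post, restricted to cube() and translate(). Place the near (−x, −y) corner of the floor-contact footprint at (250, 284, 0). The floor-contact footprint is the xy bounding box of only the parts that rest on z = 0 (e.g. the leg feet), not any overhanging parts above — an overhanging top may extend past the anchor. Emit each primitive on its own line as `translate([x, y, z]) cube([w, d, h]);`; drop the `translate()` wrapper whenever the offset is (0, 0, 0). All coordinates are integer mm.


translate([250, 284, 0]) cube([93, 97, 1042]);


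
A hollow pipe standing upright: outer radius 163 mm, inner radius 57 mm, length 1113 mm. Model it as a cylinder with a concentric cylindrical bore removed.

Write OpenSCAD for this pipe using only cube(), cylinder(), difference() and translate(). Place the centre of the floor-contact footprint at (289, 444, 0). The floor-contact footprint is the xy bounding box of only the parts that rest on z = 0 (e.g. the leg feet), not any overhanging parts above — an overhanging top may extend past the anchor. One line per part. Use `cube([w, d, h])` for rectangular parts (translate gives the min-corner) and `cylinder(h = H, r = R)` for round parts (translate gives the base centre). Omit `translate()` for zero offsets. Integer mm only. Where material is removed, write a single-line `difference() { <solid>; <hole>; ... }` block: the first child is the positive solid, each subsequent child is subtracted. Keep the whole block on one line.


difference() { translate([289, 444, 0]) cylinder(h = 1113, r = 163); translate([289, 444, 0]) cylinder(h = 1113, r = 57); }


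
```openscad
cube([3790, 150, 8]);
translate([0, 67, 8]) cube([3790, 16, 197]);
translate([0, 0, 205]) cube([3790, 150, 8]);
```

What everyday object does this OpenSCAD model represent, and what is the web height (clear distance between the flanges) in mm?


An I-beam. The web height is 197 mm.

Two wide flanges with a thin centred web — an I-beam. Overall 213 mm minus two 8 mm flanges gives a web of 213 − 2·8 = 197 mm.


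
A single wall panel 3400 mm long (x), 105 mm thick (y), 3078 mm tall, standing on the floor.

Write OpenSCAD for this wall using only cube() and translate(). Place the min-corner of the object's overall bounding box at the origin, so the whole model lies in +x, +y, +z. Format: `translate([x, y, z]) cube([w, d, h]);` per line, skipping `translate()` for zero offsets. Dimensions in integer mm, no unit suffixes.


cube([3400, 105, 3078]);


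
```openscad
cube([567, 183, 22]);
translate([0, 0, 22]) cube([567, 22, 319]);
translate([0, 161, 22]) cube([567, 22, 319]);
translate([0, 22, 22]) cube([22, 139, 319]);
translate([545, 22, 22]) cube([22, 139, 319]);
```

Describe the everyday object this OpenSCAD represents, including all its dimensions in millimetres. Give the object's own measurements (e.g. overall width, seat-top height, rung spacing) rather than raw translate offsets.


An open-topped rectangular box: outside dimensions 567×183×341 mm, with a uniform wall and base thickness of 22 mm. The base is a full 567×183 slab on the floor; four walls sit on top of the base. The front and back walls (the −y and +y sides) span the full width; the two side walls fit between them.


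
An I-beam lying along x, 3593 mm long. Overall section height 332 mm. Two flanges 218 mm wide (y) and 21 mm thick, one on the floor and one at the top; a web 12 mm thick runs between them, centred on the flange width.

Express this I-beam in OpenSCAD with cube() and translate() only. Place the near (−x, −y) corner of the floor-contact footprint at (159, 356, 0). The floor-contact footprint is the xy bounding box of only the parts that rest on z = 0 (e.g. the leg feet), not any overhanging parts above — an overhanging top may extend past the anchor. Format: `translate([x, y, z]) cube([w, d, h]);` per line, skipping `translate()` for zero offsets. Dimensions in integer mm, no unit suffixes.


translate([159, 356, 0]) cube([3593, 218, 21]);
translate([159, 459, 21]) cube([3593, 12, 290]);
translate([159, 356, 311]) cube([3593, 218, 21]);


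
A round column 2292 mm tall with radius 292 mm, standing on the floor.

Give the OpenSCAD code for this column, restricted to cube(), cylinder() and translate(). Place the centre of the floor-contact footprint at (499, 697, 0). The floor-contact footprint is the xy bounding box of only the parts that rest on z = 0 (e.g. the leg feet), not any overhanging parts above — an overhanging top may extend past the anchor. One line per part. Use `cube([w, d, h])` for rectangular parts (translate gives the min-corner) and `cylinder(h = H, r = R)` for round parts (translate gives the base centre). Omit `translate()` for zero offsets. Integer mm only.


translate([499, 697, 0]) cylinder(h = 2292, r = 292);


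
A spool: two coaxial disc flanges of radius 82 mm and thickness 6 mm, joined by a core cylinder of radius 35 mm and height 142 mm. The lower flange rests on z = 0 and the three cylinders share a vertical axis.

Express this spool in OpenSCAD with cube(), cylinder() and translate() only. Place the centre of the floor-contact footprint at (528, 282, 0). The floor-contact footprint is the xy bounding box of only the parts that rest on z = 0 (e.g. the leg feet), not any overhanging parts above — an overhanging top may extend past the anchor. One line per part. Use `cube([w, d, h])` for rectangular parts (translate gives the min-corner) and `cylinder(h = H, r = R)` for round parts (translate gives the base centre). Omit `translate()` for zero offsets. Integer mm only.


translate([528, 282, 0]) cylinder(h = 6, r = 82);
translate([528, 282, 6]) cylinder(h = 142, r = 35);
translate([528, 282, 148]) cylinder(h = 6, r = 82);


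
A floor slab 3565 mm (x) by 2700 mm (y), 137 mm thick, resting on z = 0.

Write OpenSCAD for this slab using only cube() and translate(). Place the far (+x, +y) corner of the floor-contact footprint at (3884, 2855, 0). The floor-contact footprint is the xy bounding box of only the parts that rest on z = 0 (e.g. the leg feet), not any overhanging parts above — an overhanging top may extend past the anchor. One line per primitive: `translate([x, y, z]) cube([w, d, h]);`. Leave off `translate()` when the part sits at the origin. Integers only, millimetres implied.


translate([319, 155, 0]) cube([3565, 2700, 137]);


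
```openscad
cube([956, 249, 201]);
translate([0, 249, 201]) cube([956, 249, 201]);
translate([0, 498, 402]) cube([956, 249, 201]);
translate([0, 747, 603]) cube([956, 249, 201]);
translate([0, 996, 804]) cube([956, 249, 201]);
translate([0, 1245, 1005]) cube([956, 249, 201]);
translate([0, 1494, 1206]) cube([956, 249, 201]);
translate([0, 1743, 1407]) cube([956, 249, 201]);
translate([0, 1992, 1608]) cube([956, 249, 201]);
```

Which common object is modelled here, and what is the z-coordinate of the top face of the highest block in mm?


A staircase. The total rise is 1809 mm.

9 identical blocks, each offset up and back from the previous — a staircase. Each step is 201 mm tall and there are 9 of them, so the total rise is 9 × 201 = 1809 mm.


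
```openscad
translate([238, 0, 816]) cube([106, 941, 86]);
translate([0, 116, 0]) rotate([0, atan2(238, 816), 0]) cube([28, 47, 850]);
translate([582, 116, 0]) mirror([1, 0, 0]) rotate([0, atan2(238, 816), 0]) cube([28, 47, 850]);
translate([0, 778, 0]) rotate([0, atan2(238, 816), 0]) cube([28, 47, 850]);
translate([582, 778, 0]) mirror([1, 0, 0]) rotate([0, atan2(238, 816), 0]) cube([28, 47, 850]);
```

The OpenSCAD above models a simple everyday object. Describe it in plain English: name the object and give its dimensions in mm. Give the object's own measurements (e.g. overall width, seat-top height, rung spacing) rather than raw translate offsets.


A sawhorse. A 106×941×86 mm beam (x, y, z) sits on two A-frame leg pairs. Each pair is two raked legs of 28×47 mm section (47 mm along y) splaying symmetrically in x. Each leg rises 816 mm vertically over 238 mm of horizontal reach and is 850 mm long along its own axis. Every leg's outer bottom edge rests on the floor and its outer top edge meets a bottom edge of the beam — the left legs (tilting toward +x) meet the beam's −x bottom edge, the right legs (their mirror images, tilting toward −x) meet its +x bottom edge — so the leg tops tuck under the beam, the beam's underside is 816 mm above the floor, and the feet are 582 mm apart outside-to-outside with the beam centred between them. The two leg pairs are set in 116 mm from either end of the beam.


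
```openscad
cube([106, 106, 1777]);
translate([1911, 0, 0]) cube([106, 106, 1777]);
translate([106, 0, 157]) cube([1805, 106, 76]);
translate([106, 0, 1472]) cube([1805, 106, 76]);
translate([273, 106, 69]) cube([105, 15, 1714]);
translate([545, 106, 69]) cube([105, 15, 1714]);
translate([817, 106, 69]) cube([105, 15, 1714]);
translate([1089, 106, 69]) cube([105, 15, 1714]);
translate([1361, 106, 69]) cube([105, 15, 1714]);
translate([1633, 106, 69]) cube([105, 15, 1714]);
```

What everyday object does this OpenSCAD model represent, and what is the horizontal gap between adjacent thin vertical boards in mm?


A fence section. The picket gap is 167 mm.

Two posts, two rails, 6 pickets — a fence section. Span 1805 mm holds 6 pickets of 105 mm with 7 equal gaps: ⌊(1805 − 6·105) / 7⌋ = 167 mm.


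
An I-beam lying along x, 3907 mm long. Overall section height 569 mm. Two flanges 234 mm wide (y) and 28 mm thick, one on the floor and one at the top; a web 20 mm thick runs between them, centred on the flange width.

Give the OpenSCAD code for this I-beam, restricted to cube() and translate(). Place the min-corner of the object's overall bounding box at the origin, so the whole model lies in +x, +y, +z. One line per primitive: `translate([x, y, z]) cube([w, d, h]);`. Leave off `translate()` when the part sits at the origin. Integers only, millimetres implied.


cube([3907, 234, 28]);
translate([0, 107, 28]) cube([3907, 20, 513]);
translate([0, 0, 541]) cube([3907, 234, 28]);


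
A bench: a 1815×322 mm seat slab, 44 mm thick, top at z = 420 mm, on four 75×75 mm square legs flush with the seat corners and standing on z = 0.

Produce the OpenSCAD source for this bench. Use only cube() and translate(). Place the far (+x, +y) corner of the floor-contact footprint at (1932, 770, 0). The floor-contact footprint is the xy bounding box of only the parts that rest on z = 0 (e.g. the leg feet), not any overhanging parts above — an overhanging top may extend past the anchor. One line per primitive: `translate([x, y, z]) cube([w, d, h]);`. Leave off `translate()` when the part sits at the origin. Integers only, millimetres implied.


// leg_h = 420 − 44 = 376
translate([117, 448, 376]) cube([1815, 322, 44]);
translate([117, 448, 0]) cube([75, 75, 376]);
translate([117, 695, 0]) cube([75, 75, 376]);
translate([1857, 448, 0]) cube([75, 75, 376]);
translate([1857, 695, 0]) cube([75, 75, 376]);


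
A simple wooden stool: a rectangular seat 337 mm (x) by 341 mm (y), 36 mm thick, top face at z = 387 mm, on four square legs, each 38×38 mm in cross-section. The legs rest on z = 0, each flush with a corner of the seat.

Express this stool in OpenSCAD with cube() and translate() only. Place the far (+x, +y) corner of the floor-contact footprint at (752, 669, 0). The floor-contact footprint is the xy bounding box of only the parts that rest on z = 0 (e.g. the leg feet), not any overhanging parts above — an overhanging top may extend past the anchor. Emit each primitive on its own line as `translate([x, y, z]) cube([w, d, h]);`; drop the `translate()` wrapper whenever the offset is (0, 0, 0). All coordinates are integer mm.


translate([415, 328, 351]) cube([337, 341, 36]);
translate([415, 328, 0]) cube([38, 38, 351]);
translate([714, 328, 0]) cube([38, 38, 351]);
translate([415, 631, 0]) cube([38, 38, 351]);
translate([714, 631, 0]) cube([38, 38, 351]);


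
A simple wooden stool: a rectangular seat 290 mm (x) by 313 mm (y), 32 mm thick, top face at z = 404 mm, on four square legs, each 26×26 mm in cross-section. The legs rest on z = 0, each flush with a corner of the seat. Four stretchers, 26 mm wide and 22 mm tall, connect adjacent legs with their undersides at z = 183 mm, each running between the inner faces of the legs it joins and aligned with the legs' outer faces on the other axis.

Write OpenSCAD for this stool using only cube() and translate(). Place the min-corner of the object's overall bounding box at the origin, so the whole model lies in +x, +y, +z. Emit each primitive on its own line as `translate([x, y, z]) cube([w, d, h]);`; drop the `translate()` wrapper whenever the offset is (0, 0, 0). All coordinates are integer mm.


// leg_h = 404 - 32 = 372
// stretcher span = 290 - 2*26 = 238
translate([0, 0, 372]) cube([290, 313, 32]);
cube([26, 26, 372]);
translate([264, 0, 0]) cube([26, 26, 372]);
translate([0, 287, 0]) cube([26, 26, 372]);
translate([264, 287, 0]) cube([26, 26, 372]);
translate([26, 0, 183]) cube([238, 26, 22]);
translate([26, 287, 183]) cube([238, 26, 22]);
translate([0, 26, 183]) cube([26, 261, 22]);
translate([264, 26, 183]) cube([26, 261, 22]);


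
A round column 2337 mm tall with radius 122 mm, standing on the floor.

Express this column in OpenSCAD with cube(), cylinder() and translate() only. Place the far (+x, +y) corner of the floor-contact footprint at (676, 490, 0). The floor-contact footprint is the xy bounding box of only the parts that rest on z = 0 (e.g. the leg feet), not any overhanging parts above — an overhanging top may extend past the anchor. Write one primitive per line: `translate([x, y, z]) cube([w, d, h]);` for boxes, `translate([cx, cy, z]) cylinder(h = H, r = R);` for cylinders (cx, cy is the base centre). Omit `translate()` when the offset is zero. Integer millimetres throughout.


translate([554, 368, 0]) cylinder(h = 2337, r = 122);


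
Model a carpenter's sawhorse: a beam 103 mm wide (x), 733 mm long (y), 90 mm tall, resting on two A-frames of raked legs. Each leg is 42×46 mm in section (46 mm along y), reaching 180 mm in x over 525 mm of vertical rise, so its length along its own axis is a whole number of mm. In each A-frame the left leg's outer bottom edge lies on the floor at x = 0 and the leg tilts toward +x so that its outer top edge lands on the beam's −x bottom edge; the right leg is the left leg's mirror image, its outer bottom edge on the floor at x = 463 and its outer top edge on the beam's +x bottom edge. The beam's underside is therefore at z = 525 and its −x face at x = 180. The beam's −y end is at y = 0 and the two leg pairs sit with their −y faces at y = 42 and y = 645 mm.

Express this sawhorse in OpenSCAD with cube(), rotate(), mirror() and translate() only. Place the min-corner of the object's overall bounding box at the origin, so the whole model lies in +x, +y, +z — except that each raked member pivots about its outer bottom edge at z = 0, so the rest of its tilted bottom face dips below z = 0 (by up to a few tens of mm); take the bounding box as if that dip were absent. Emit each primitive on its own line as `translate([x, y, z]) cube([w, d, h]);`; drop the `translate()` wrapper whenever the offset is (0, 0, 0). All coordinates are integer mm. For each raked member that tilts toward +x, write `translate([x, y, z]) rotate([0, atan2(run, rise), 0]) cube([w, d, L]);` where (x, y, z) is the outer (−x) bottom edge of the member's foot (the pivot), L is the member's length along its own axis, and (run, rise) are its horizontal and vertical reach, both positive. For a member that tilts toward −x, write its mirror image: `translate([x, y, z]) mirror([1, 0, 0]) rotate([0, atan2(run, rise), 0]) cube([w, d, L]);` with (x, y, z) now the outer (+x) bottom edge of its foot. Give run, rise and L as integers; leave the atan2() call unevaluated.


translate([180, 0, 525]) cube([103, 733, 90]);
translate([0, 42, 0]) rotate([0, atan2(180, 525), 0]) cube([42, 46, 555]);
translate([463, 42, 0]) mirror([1, 0, 0]) rotate([0, atan2(180, 525), 0]) cube([42, 46, 555]);
translate([0, 645, 0]) rotate([0, atan2(180, 525), 0]) cube([42, 46, 555]);
translate([463, 645, 0]) mirror([1, 0, 0]) rotate([0, atan2(180, 525), 0]) cube([42, 46, 555]);


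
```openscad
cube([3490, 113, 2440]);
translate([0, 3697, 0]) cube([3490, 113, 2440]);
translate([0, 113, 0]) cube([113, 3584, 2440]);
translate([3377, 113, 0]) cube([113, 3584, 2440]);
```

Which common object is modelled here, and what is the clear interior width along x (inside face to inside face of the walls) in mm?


A house (or room) frame. The interior width is 3264 mm.

Four 2440 mm walls enclosing a rectangle with no floor or roof — a room or house frame. Outside width is 3490 mm and wall thickness is 113 mm, so the interior width is 3490 − 2 × 113 = 3264 mm.


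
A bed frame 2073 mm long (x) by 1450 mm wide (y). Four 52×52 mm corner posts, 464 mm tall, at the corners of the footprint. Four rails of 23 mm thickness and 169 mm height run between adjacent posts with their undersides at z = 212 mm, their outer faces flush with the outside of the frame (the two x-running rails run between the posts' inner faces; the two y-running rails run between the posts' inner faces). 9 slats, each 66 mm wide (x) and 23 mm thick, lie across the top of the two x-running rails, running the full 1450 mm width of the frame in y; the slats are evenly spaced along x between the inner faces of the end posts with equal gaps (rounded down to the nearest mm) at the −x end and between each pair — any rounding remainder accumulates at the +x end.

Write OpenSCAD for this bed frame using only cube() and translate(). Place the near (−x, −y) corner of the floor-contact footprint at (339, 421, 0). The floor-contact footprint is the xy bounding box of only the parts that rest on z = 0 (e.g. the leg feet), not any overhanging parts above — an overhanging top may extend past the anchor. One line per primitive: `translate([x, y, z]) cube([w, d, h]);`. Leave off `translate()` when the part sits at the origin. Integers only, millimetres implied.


translate([339, 421, 0]) cube([52, 52, 464]);
translate([339, 1819, 0]) cube([52, 52, 464]);
translate([2360, 421, 0]) cube([52, 52, 464]);
translate([2360, 1819, 0]) cube([52, 52, 464]);
translate([391, 421, 212]) cube([1969, 23, 169]);
translate([391, 1848, 212]) cube([1969, 23, 169]);
translate([339, 473, 212]) cube([23, 1346, 169]);
translate([2389, 473, 212]) cube([23, 1346, 169]);
translate([528, 421, 381]) cube([66, 1450, 23]);
translate([731, 421, 381]) cube([66, 1450, 23]);
translate([934, 421, 381]) cube([66, 1450, 23]);
translate([1137, 421, 381]) cube([66, 1450, 23]);
translate([1340, 421, 381]) cube([66, 1450, 23]);
translate([1543, 421, 381]) cube([66, 1450, 23]);
translate([1746, 421, 381]) cube([66, 1450, 23]);
translate([1949, 421, 381]) cube([66, 1450, 23]);
translate([2152, 421, 381]) cube([66, 1450, 23]);
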